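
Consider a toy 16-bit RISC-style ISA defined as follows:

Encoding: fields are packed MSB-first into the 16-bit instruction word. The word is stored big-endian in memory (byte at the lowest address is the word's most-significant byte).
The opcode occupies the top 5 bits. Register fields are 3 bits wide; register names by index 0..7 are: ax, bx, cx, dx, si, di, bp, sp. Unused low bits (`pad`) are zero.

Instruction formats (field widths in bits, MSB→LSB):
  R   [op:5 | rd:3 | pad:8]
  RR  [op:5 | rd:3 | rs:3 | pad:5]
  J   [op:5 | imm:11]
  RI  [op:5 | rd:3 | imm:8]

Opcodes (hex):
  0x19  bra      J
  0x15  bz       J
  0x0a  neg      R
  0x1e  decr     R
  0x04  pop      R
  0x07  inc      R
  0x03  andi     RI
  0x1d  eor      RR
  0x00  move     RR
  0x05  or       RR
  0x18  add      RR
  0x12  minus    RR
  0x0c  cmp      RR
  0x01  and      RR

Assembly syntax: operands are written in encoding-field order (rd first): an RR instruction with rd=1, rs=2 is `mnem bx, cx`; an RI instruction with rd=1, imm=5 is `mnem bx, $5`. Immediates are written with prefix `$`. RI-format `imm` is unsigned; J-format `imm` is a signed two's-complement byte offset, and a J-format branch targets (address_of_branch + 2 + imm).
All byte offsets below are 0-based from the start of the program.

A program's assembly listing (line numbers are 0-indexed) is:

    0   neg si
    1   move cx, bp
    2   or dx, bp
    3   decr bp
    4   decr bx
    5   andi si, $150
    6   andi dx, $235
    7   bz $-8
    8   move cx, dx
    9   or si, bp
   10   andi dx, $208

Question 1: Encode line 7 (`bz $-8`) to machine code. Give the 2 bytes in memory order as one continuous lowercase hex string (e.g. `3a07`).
aff8

7. bz fields op=0x15:5|imm=-8:11 → word aff8h → af f8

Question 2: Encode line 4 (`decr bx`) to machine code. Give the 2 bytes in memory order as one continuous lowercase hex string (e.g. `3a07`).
f100

L4: decr op=0x1e:5|rd=1:3|pad=0:8 ⇒ 0xf100 ⇒ big f1 00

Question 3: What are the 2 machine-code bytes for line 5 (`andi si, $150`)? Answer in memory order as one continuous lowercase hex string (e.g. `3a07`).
1c96

L5: andi op=0x3:5|rd=4:3|imm=150:8 ⇒ 0x1c96 ⇒ big 1c 96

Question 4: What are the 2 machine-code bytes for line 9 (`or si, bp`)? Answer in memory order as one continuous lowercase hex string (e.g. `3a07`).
line 9 (or): pack op=0x5:5|rd=4:3|rs=6:3|pad=0:5 = 0x2cc0; big→ 2c c0

2cc0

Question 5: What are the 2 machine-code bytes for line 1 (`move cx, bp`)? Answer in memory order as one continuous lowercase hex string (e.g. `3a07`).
L1: move op=0x0:5|rd=2:3|rs=6:3|pad=0:5 ⇒ 0x02c0 ⇒ big 02 c0

02c0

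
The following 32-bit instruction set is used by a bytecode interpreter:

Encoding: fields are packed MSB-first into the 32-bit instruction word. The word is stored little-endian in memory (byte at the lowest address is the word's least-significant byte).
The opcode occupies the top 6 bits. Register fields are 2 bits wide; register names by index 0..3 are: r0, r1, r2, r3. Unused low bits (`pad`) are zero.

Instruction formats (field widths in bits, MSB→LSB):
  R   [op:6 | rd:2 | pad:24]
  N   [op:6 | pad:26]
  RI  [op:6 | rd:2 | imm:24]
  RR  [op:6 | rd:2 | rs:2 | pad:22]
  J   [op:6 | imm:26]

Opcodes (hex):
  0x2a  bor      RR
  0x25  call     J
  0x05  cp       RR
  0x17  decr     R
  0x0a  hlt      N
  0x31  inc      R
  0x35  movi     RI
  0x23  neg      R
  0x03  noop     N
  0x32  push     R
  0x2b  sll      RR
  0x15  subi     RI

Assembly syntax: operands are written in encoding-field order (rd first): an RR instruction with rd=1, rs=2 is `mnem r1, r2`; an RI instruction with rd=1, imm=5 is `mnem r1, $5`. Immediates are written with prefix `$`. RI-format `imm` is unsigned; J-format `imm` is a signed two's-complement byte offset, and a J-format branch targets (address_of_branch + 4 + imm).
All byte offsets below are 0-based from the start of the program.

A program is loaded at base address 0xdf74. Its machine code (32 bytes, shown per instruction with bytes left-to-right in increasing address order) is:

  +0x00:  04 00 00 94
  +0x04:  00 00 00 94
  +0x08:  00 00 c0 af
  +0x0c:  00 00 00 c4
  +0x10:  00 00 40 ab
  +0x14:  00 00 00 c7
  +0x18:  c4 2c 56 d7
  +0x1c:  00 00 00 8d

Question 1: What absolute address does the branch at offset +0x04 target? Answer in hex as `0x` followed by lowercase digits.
0xdf7c

@+04  little-endian(00 00 00 94) = 0x94000000
  op=0x94000000>>26=0x25 ⇒ call (J)
  imm@[25:0]=0x0 ⇒ $0
  target = base 0xdf74 + off 0x04 + 4 + imm 0 = 0xdf7c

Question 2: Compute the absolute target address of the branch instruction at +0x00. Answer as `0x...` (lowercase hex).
0xdf7c

[00] 04 00 00 94 → 0x94000004
  op=0x94000004>>26=0x25 ⇒ call (J)
  imm@[25:0]=0x4 ⇒ $4
  target = base 0xdf74 + off 0x00 + 4 + imm 4 = 0xdf7c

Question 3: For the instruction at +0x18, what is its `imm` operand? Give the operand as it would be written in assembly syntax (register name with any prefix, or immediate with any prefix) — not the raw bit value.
$5647556

+0x18: c4 2c 56 d7 ⇒ word 0xd7562cc4 (little)
  opcode bits[31:26]=0x35: movi/RI
  rd@[25:24]=0x3 ⇒ r3
  imm@[23:0]=0x562cc4 ⇒ $5647556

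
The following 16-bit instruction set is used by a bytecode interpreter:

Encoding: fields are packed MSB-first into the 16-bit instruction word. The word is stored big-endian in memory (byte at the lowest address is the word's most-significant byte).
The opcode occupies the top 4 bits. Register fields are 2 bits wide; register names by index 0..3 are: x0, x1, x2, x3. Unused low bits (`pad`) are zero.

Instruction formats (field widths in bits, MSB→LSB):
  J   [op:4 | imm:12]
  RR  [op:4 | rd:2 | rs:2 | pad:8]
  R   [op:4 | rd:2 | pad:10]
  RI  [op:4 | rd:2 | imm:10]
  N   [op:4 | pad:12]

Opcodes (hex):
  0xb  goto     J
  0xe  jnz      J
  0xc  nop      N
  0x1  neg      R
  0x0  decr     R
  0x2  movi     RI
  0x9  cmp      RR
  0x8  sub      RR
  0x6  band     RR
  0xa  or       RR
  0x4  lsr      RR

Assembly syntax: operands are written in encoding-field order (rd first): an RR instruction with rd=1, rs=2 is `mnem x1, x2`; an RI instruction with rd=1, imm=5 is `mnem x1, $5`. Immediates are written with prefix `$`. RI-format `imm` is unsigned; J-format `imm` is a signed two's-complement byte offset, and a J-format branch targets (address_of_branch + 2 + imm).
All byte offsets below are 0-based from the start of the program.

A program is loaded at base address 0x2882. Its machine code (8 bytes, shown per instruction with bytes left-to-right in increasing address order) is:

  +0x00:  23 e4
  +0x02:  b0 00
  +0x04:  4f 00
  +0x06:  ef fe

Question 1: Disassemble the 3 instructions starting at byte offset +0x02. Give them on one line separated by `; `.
[02] b0 00 → 0xb000
  opcode bits[15:12]=0xb: goto/J
  [11:0] imm=0 = $0
[04] 4f 00 → 0x4f00
  opcode bits[15:12]=0x4: lsr/RR
  [11:10] rd=3 = x3
  [9:8] rs=3 = x3
[06] ef fe → 0xeffe
  opcode bits[15:12]=0xe: jnz/J
  [11:0] imm=4094 (s12→-2) = $-2

goto $0; lsr x3, x3; jnz $-2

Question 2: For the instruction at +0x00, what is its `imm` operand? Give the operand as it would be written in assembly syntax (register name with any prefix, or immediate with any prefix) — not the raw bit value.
+0x00: 23 e4 ⇒ word 0x23e4 (big)
  top 4b → 0x2 → movi [RI]
  rd@[11:10]=0x0 ⇒ x0
  imm@[9:0]=0x3e4 ⇒ $996

$996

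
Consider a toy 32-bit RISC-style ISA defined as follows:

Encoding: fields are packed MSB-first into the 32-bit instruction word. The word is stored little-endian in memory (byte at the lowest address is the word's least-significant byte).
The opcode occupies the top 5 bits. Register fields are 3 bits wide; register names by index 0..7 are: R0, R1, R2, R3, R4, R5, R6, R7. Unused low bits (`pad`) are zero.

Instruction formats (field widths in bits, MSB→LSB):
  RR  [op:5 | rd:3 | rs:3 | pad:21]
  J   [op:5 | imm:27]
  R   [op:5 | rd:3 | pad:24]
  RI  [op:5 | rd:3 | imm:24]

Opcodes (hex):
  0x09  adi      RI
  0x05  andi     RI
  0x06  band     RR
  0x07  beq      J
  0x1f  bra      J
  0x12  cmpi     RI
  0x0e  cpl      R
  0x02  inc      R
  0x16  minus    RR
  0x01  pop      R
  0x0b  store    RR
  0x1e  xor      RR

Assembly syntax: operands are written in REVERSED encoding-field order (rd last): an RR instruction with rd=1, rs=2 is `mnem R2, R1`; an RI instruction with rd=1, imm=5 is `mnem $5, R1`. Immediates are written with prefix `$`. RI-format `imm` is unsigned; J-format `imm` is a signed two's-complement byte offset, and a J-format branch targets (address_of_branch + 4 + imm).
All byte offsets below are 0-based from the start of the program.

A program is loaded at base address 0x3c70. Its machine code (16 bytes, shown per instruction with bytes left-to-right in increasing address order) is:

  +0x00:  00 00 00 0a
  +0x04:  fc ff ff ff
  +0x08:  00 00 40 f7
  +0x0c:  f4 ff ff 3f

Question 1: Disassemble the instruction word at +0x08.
@+08  little-endian(00 00 40 f7) = 0xf7400000
  opcode bits[31:27]=0x1e: xor/RR
  rd: (w>>24)&0x7=0x7 → R7
  rs: (w>>21)&0x7=0x2 → R2

xor R2, R7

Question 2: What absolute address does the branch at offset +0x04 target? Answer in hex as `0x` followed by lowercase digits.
[04] fc ff ff ff → 0xfffffffc
  top 5b → 0x1f → bra [J]
  imm@[26:0]=0x7fffffc (s27→-4) ⇒ $-4
  target = base 0x3c70 + off 0x04 + 4 + imm -4 = 0x3c74

0x3c74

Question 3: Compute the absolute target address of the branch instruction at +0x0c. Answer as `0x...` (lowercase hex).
+0x0c: f4 ff ff 3f ⇒ word 0x3ffffff4 (little)
  opcode bits[31:27]=0x7: beq/J
  imm@[26:0]=0x7fffff4 (s27→-12) ⇒ $-12
  target = base 0x3c70 + off 0x0c + 4 + imm -12 = 0x3c74

0x3c74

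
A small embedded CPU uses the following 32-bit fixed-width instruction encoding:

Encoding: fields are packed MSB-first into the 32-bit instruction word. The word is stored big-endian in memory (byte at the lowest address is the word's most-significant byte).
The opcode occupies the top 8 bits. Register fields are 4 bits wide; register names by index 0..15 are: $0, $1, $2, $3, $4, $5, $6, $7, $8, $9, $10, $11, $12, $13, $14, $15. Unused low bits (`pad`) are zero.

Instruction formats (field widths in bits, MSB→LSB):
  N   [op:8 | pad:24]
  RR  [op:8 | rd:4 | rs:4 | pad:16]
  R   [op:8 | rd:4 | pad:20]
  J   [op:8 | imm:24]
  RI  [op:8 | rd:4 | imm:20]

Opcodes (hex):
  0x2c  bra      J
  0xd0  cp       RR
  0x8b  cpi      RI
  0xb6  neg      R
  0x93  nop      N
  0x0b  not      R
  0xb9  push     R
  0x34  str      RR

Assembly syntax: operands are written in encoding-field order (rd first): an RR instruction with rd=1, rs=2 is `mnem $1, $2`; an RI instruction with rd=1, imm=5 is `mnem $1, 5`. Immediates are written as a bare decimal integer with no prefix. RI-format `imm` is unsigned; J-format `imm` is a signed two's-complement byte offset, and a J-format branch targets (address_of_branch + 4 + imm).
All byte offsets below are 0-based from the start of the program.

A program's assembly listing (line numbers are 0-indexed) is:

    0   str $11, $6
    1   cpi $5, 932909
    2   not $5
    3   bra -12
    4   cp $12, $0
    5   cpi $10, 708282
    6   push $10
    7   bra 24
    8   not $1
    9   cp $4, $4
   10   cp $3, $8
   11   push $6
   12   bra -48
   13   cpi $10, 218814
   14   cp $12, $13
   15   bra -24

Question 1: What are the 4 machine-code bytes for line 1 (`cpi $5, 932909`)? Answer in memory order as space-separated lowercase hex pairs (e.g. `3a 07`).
line 1 (cpi): pack op=0x8b:8|rd=5:4|imm=932909:20 = 0x8b5e3c2d; big→ 8b 5e 3c 2d

8b 5e 3c 2d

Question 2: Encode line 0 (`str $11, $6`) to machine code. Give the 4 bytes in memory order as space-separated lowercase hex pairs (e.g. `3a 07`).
34 b6 00 00

0. str fields op=0x34:8|rd=11:4|rs=6:4|pad=0:16 → word 34b60000h → 34 b6 00 00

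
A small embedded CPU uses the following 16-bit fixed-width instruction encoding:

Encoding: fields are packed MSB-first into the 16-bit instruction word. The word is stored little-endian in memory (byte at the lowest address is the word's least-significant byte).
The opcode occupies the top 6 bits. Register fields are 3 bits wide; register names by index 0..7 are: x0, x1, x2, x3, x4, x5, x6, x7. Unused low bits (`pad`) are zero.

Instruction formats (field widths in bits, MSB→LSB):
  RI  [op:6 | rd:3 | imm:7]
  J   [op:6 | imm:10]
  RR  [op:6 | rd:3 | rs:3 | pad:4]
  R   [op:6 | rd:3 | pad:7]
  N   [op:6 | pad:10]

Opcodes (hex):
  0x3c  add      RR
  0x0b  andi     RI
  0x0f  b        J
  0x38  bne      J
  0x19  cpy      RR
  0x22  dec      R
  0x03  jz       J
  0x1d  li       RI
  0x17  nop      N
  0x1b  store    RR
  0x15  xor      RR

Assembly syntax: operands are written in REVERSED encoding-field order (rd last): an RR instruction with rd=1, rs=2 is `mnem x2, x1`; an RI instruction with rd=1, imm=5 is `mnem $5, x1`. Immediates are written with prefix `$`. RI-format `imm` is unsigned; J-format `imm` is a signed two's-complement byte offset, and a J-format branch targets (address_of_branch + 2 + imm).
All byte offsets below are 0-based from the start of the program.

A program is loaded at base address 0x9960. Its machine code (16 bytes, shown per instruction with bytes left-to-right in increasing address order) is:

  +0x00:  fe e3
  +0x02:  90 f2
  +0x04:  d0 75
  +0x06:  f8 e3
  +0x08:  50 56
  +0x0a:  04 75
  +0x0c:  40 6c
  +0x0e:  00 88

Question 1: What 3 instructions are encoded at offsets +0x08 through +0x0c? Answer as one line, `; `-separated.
off 0x08: read 50 56 as little → 0x5650
  top 6b → 0x15 → xor [RR]
  rd@[9:7]=0x4 ⇒ x4
  rs@[6:4]=0x5 ⇒ x5
off 0x0a: read 04 75 as little → 0x7504
  top 6b → 0x1d → li [RI]
  rd@[9:7]=0x2 ⇒ x2
  imm@[6:0]=0x4 ⇒ $4
off 0x0c: read 40 6c as little → 0x6c40
  top 6b → 0x1b → store [RR]
  rd@[9:7]=0x0 ⇒ x0
  rs@[6:4]=0x4 ⇒ x4

xor x5, x4; li $4, x2; store x4, x0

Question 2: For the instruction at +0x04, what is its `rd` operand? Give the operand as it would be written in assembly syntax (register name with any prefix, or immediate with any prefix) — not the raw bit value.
x3

+0x04: d0 75 ⇒ word 0x75d0 (little)
  op=0x75d0>>10=0x1d ⇒ li (RI)
  rd: (w>>7)&0x7=0x3 → x3
  imm: (w>>0)&0x7f=0x50 → $80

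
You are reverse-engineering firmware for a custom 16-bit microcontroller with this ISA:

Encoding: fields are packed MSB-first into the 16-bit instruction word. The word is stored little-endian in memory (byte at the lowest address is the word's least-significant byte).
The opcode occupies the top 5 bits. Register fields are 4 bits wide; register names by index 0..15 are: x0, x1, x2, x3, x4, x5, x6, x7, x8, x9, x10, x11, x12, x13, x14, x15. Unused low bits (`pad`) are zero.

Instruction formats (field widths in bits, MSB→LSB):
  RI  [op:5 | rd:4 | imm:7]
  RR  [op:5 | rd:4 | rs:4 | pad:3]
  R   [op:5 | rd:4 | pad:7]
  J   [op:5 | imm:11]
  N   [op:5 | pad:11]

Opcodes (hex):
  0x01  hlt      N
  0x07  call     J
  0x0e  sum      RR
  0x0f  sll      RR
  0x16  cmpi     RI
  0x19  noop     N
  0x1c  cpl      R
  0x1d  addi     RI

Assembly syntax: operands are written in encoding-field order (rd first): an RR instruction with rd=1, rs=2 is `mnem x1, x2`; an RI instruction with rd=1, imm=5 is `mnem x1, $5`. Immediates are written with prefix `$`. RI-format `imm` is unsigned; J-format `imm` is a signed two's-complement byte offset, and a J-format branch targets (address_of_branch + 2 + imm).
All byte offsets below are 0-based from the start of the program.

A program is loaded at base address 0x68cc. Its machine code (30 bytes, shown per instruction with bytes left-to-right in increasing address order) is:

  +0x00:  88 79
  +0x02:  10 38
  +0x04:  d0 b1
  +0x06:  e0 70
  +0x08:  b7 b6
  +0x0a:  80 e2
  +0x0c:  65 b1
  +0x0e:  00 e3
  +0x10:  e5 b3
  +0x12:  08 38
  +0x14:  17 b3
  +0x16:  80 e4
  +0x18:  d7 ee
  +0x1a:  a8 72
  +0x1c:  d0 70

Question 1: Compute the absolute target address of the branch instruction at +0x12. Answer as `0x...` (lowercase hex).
0x68e8

off 0x12: read 08 38 as little → 0x3808
  opcode bits[15:11]=0x7: call/J
  imm: (w>>0)&0x7ff=0x8 → $8
  target = base 0x68cc + off 0x12 + 2 + imm 8 = 0x68e8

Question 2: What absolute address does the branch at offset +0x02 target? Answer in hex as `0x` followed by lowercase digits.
0x68e0

@+02  little-endian(10 38) = 0x3810
  op=0x3810>>11=0x7 ⇒ call (J)
  imm@[10:0]=0x10 ⇒ $16
  target = base 0x68cc + off 0x02 + 2 + imm 16 = 0x68e0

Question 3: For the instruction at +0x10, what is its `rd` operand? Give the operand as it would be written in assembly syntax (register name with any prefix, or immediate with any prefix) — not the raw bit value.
off 0x10: read e5 b3 as little → 0xb3e5
  op=0xb3e5>>11=0x16 ⇒ cmpi (RI)
  rd: (w>>7)&0xf=0x7 → x7
  imm: (w>>0)&0x7f=0x65 → $101

x7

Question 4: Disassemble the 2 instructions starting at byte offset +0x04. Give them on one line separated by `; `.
[04] d0 b1 → 0xb1d0
  op=0xb1d0>>11=0x16 ⇒ cmpi (RI)
  rd@[10:7]=0x3 ⇒ x3
  imm@[6:0]=0x50 ⇒ $80
[06] e0 70 → 0x70e0
  op=0x70e0>>11=0xe ⇒ sum (RR)
  rd@[10:7]=0x1 ⇒ x1
  rs@[6:3]=0xc ⇒ x12

cmpi x3, $80; sum x1, x12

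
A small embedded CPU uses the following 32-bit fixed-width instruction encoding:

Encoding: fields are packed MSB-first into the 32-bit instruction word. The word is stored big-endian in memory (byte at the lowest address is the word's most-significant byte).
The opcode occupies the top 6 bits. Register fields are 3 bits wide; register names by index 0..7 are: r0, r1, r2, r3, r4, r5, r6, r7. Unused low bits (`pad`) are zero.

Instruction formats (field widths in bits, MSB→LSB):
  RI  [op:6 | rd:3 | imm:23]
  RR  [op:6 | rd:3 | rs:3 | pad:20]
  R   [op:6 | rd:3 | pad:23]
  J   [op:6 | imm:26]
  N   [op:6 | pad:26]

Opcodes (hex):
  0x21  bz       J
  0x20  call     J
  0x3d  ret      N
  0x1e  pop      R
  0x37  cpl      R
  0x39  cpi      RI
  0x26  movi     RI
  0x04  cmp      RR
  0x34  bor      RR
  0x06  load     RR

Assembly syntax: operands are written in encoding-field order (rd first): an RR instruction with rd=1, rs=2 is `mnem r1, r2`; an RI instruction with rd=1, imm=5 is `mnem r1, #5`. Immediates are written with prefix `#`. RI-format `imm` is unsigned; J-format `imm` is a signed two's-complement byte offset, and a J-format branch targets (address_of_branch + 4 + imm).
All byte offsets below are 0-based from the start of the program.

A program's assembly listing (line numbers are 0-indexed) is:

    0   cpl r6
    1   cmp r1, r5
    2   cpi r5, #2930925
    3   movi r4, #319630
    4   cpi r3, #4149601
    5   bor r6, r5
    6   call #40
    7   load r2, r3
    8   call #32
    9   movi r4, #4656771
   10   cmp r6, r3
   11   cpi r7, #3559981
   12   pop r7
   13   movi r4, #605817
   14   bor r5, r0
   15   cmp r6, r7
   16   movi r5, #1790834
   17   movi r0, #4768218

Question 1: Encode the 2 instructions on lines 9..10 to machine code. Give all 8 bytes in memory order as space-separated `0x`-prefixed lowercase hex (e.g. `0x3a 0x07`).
0x9a 0x47 0x0e 0x83 0x13 0x30 0x00 0x00

line 9 (movi): pack op=0x26:6|rd=4:3|imm=4656771:23 = 0x9a470e83; big→ 9a 47 0e 83
line 10 (cmp): pack op=0x4:6|rd=6:3|rs=3:3|pad=0:20 = 0x13300000; big→ 13 30 00 00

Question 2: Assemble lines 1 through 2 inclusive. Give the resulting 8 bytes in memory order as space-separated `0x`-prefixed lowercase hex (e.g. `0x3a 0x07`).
0x10 0xd0 0x00 0x00 0xe6 0xac 0xb8 0xed

line 1 (cmp): pack op=0x4:6|rd=1:3|rs=5:3|pad=0:20 = 0x10d00000; big→ 10 d0 00 00
line 2 (cpi): pack op=0x39:6|rd=5:3|imm=2930925:23 = 0xe6acb8ed; big→ e6 ac b8 ed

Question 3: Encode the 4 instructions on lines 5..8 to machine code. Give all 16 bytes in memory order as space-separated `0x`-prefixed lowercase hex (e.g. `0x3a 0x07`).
line 5 (bor): pack op=0x34:6|rd=6:3|rs=5:3|pad=0:20 = 0xd3500000; big→ d3 50 00 00
line 6 (call): pack op=0x20:6|imm=40:26 = 0x80000028; big→ 80 00 00 28
line 7 (load): pack op=0x6:6|rd=2:3|rs=3:3|pad=0:20 = 0x19300000; big→ 19 30 00 00
line 8 (call): pack op=0x20:6|imm=32:26 = 0x80000020; big→ 80 00 00 20

0xd3 0x50 0x00 0x00 0x80 0x00 0x00 0x28 0x19 0x30 0x00 0x00 0x80 0x00 0x00 0x20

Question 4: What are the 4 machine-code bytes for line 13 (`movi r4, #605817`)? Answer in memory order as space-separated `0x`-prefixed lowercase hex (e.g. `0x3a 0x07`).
L13: movi op=0x26:6|rd=4:3|imm=605817:23 ⇒ 0x9a093e79 ⇒ big 9a 09 3e 79

0x9a 0x09 0x3e 0x79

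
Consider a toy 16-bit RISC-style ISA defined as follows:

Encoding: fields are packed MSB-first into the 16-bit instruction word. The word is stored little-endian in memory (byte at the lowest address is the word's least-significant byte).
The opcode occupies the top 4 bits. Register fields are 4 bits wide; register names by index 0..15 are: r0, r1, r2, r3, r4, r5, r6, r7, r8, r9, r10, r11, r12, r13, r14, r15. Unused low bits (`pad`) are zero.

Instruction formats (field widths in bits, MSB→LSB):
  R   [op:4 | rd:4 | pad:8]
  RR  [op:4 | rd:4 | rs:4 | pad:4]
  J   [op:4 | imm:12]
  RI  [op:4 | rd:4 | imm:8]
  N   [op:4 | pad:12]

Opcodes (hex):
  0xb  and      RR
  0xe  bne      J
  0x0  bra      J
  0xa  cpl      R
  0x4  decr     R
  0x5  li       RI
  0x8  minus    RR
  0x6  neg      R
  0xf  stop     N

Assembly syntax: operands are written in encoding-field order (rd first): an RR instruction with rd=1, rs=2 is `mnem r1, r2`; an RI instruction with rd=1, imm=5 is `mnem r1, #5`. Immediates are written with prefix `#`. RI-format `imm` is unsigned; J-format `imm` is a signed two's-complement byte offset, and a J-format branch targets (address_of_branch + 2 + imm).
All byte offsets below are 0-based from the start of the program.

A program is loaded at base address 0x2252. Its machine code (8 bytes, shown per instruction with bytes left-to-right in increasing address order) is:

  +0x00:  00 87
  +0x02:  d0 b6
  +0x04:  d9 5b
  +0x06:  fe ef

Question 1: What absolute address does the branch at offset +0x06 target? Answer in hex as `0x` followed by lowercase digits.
0x2258

+0x06: fe ef ⇒ word 0xeffe (little)
  op=0xeffe>>12=0xe ⇒ bne (J)
  imm@[11:0]=0xffe (s12→-2) ⇒ #-2
  target = base 0x2252 + off 0x06 + 2 + imm -2 = 0x2258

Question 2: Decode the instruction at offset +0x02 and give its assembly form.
off 0x02: read d0 b6 as little → 0xb6d0
  top 4b → 0xb → and [RR]
  rd: (w>>8)&0xf=0x6 → r6
  rs: (w>>4)&0xf=0xd → r13

and r6, r13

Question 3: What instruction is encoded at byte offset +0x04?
li r11, #217

@+04  little-endian(d9 5b) = 0x5bd9
  op=0x5bd9>>12=0x5 ⇒ li (RI)
  [11:8] rd=11 = r11
  [7:0] imm=217 = #217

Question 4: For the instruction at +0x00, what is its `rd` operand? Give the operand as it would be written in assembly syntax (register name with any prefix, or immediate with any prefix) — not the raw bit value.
+0x00: 00 87 ⇒ word 0x8700 (little)
  op=0x8700>>12=0x8 ⇒ minus (RR)
  rd@[11:8]=0x7 ⇒ r7
  rs@[7:4]=0x0 ⇒ r0

r7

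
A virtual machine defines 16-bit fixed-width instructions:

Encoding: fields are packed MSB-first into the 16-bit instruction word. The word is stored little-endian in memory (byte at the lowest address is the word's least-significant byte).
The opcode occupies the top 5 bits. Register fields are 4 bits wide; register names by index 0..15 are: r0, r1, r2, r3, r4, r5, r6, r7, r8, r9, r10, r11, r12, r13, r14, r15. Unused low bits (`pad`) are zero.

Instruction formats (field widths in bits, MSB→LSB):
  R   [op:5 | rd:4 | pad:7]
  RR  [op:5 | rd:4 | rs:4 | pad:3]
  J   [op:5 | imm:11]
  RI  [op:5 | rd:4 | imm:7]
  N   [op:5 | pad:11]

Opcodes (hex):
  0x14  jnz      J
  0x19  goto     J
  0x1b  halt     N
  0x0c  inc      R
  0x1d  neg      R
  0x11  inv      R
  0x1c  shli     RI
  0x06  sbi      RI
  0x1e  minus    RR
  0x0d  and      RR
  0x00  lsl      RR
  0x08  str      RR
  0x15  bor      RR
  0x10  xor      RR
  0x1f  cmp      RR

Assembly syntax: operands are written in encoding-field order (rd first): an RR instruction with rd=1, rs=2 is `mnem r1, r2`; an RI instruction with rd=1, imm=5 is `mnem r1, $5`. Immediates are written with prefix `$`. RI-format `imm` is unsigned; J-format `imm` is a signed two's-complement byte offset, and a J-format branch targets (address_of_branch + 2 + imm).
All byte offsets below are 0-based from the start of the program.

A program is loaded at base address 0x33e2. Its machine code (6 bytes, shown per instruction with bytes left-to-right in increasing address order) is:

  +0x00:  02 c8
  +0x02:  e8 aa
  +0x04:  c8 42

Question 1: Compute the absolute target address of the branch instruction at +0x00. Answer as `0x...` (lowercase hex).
@+00  little-endian(02 c8) = 0xc802
  op=0xc802>>11=0x19 ⇒ goto (J)
  [10:0] imm=2 = $2
  target = base 0x33e2 + off 0x00 + 2 + imm 2 = 0x33e6

0x33e6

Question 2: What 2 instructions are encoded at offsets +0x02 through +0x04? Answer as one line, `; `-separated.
off 0x02: read e8 aa as little → 0xaae8
  opcode bits[15:11]=0x15: bor/RR
  rd@[10:7]=0x5 ⇒ r5
  rs@[6:3]=0xd ⇒ r13
off 0x04: read c8 42 as little → 0x42c8
  opcode bits[15:11]=0x8: str/RR
  rd@[10:7]=0x5 ⇒ r5
  rs@[6:3]=0x9 ⇒ r9

bor r5, r13; str r5, r9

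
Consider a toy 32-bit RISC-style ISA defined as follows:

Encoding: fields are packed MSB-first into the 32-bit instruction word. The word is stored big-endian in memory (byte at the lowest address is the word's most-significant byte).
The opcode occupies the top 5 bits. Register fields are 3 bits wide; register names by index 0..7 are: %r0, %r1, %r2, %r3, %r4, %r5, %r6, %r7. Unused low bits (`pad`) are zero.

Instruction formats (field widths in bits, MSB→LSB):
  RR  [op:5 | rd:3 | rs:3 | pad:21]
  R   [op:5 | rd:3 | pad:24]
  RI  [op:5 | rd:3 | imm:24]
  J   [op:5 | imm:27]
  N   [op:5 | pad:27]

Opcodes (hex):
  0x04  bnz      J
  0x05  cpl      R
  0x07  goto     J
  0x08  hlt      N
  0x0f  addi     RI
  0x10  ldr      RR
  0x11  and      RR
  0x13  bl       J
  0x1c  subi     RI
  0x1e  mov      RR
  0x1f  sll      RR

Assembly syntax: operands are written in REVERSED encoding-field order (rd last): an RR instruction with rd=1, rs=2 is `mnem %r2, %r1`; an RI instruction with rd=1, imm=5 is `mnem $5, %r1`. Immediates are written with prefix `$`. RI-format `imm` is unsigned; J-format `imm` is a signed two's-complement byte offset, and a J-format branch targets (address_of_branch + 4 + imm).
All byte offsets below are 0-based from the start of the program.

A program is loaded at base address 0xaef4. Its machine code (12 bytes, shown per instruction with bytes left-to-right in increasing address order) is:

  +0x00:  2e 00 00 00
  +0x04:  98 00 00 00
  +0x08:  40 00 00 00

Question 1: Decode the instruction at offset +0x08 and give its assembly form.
hlt

+0x08: 40 00 00 00 ⇒ word 0x40000000 (big)
  op=0x40000000>>27=0x8 ⇒ hlt (N)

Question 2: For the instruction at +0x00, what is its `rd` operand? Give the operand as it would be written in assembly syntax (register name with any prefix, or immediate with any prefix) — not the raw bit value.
%r6

off 0x00: read 2e 00 00 00 as big → 0x2e000000
  top 5b → 0x5 → cpl [R]
  rd: (w>>24)&0x7=0x6 → %r6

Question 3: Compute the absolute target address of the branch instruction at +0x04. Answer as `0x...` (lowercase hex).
[04] 98 00 00 00 → 0x98000000
  top 5b → 0x13 → bl [J]
  imm: (w>>0)&0x7ffffff=0x0 → $0
  target = base 0xaef4 + off 0x04 + 4 + imm 0 = 0xaefc

0xaefc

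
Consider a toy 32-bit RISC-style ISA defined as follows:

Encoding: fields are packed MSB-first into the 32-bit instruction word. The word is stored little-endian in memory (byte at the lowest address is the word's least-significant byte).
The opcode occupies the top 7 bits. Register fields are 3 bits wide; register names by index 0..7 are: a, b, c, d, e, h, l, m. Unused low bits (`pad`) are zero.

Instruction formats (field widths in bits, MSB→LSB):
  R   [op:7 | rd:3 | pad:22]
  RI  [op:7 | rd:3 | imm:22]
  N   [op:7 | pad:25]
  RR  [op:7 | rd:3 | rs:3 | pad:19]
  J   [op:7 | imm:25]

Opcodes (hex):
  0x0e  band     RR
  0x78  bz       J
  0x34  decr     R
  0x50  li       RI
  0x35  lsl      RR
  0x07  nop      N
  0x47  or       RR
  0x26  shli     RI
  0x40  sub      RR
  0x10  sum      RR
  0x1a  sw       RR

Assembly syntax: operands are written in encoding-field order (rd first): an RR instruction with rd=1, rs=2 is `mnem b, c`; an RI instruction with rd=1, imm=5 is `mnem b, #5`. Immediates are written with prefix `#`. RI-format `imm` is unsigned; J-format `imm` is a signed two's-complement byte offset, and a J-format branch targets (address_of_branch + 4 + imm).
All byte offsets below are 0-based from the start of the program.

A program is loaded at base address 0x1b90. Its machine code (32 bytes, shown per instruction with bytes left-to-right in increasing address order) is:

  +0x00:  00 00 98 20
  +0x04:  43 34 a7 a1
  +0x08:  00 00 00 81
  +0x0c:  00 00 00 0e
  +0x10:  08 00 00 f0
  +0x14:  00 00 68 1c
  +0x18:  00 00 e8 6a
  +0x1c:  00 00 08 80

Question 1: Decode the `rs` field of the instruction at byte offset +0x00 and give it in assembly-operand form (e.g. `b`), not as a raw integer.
d

[00] 00 00 98 20 → 0x20980000
  opcode bits[31:25]=0x10: sum/RR
  [24:22] rd=2 = c
  [21:19] rs=3 = d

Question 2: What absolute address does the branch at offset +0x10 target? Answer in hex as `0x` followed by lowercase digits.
0x1bac

@+10  little-endian(08 00 00 f0) = 0xf0000008
  op=0xf0000008>>25=0x78 ⇒ bz (J)
  [24:0] imm=8 = #8
  target = base 0x1b90 + off 0x10 + 4 + imm 8 = 0x1bac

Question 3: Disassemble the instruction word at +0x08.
sub e, a

[08] 00 00 00 81 → 0x81000000
  op=0x81000000>>25=0x40 ⇒ sub (RR)
  rd@[24:22]=0x4 ⇒ e
  rs@[21:19]=0x0 ⇒ a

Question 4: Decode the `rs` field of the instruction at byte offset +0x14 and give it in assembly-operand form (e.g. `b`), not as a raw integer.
h

@+14  little-endian(00 00 68 1c) = 0x1c680000
  opcode bits[31:25]=0xe: band/RR
  [24:22] rd=1 = b
  [21:19] rs=5 = h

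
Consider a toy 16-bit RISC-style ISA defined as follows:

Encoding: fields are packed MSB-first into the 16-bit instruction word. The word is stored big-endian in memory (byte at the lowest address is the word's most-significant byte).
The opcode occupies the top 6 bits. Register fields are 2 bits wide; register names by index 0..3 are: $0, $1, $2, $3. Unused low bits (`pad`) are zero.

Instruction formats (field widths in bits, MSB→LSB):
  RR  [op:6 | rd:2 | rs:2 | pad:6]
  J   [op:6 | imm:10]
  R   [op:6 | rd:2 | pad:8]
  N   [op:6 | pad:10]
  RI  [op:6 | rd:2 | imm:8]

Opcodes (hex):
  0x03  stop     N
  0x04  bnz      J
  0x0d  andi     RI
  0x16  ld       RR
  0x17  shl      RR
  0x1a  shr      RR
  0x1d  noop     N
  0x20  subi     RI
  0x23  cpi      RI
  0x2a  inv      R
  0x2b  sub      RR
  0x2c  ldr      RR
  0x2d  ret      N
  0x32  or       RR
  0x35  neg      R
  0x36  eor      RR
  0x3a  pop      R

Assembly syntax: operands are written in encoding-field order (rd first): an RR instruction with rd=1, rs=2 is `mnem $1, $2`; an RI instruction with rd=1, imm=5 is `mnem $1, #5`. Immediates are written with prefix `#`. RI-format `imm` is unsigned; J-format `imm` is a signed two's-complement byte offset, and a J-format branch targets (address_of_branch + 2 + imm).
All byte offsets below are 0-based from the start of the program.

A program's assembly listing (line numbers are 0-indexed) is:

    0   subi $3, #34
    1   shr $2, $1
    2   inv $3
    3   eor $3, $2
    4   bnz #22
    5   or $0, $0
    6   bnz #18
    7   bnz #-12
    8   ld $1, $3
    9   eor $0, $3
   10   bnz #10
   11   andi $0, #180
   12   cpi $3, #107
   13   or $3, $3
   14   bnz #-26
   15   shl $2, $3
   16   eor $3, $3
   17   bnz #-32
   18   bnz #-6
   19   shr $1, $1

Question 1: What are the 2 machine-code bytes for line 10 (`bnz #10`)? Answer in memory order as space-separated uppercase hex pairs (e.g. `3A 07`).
10. bnz fields op=0x4:6|imm=10:10 → word 100ah → 10 0a

10 0A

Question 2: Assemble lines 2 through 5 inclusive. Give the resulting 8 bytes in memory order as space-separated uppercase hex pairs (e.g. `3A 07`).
AB 00 DB 80 10 16 C8 00

L2: inv op=0x2a:6|rd=3:2|pad=0:8 ⇒ 0xab00 ⇒ big ab 00
L3: eor op=0x36:6|rd=3:2|rs=2:2|pad=0:6 ⇒ 0xdb80 ⇒ big db 80
L4: bnz op=0x4:6|imm=22:10 ⇒ 0x1016 ⇒ big 10 16
L5: or op=0x32:6|rd=0:2|rs=0:2|pad=0:6 ⇒ 0xc800 ⇒ big c8 00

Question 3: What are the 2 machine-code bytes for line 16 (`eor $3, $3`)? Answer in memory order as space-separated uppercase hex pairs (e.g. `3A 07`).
DB C0

L16: eor op=0x36:6|rd=3:2|rs=3:2|pad=0:6 ⇒ 0xdbc0 ⇒ big db c0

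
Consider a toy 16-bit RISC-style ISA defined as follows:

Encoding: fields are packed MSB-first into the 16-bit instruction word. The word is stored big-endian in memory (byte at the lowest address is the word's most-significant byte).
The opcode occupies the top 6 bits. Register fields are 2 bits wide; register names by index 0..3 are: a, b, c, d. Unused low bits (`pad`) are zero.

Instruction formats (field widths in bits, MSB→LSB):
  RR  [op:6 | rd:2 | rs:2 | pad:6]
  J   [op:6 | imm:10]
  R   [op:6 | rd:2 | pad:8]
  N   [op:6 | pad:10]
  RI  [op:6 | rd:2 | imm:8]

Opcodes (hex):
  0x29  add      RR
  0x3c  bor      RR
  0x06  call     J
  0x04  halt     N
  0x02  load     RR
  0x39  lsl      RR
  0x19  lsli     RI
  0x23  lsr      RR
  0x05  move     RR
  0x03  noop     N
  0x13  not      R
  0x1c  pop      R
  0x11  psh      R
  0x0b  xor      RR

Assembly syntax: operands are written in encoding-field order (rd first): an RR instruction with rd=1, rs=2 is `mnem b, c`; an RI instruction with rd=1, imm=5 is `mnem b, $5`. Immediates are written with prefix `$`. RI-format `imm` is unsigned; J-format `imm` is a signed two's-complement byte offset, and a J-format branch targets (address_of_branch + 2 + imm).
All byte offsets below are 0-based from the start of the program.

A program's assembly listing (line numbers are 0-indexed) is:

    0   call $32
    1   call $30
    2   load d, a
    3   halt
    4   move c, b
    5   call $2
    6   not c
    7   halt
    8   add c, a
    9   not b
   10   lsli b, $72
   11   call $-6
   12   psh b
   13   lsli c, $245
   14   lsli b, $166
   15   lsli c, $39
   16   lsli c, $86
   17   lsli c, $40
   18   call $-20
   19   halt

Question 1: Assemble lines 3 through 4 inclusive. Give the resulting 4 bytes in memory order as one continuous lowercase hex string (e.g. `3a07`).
3. halt fields op=0x4:6|pad=0:10 → word 1000h → 10 00
4. move fields op=0x5:6|rd=2:2|rs=1:2|pad=0:6 → word 1640h → 16 40

10001640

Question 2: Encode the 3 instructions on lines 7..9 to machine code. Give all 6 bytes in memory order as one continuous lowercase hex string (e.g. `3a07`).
1000a6004d00

line 7 (halt): pack op=0x4:6|pad=0:10 = 0x1000; big→ 10 00
line 8 (add): pack op=0x29:6|rd=2:2|rs=0:2|pad=0:6 = 0xa600; big→ a6 00
line 9 (not): pack op=0x13:6|rd=1:2|pad=0:8 = 0x4d00; big→ 4d 00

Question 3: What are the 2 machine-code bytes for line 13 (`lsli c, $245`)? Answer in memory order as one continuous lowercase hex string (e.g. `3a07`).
66f5

line 13 (lsli): pack op=0x19:6|rd=2:2|imm=245:8 = 0x66f5; big→ 66 f5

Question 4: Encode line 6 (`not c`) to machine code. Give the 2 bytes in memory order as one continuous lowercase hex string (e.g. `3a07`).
line 6 (not): pack op=0x13:6|rd=2:2|pad=0:8 = 0x4e00; big→ 4e 00

4e00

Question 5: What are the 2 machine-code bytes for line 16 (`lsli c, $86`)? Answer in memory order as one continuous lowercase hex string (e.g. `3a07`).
line 16 (lsli): pack op=0x19:6|rd=2:2|imm=86:8 = 0x6656; big→ 66 56

6656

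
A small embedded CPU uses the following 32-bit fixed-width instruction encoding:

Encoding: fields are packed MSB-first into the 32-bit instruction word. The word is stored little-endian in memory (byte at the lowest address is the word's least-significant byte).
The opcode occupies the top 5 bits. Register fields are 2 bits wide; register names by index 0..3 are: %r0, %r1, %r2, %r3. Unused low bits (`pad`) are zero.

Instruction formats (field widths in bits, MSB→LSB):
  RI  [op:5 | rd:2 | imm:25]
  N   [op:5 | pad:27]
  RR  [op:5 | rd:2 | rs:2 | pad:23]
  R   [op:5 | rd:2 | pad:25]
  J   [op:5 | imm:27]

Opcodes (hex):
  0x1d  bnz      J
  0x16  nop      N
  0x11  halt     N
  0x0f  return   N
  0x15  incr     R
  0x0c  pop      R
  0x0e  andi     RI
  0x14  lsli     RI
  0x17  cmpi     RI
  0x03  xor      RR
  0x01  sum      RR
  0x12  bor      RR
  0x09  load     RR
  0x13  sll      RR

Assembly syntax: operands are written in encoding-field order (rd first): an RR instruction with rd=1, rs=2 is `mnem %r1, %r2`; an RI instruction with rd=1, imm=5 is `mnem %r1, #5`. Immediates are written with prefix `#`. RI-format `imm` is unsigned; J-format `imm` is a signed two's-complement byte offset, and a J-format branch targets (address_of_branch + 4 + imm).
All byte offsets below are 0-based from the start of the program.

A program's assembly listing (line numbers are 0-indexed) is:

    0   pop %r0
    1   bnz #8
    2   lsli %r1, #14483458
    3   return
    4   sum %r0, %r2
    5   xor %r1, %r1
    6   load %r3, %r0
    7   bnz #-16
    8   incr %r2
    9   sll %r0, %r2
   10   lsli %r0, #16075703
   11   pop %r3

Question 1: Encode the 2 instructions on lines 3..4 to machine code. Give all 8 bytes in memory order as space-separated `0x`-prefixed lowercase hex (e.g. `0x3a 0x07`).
0x00 0x00 0x00 0x78 0x00 0x00 0x00 0x09

L3: return op=0xf:5|pad=0:27 ⇒ 0x78000000 ⇒ little 00 00 00 78
L4: sum op=0x1:5|rd=0:2|rs=2:2|pad=0:23 ⇒ 0x09000000 ⇒ little 00 00 00 09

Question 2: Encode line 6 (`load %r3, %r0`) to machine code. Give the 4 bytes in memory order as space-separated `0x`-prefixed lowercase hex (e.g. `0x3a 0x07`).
0x00 0x00 0x00 0x4e

6. load fields op=0x9:5|rd=3:2|rs=0:2|pad=0:23 → word 4e000000h → 00 00 00 4e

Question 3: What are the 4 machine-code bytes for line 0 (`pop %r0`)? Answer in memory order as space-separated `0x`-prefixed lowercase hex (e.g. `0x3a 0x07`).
L0: pop op=0xc:5|rd=0:2|pad=0:25 ⇒ 0x60000000 ⇒ little 00 00 00 60

0x00 0x00 0x00 0x60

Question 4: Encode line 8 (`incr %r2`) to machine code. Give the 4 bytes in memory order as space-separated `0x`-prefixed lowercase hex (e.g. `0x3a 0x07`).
0x00 0x00 0x00 0xac

line 8 (incr): pack op=0x15:5|rd=2:2|pad=0:25 = 0xac000000; little→ 00 00 00 ac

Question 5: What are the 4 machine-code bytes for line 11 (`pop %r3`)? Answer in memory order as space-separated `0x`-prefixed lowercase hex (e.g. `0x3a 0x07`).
0x00 0x00 0x00 0x66

L11: pop op=0xc:5|rd=3:2|pad=0:25 ⇒ 0x66000000 ⇒ little 00 00 00 66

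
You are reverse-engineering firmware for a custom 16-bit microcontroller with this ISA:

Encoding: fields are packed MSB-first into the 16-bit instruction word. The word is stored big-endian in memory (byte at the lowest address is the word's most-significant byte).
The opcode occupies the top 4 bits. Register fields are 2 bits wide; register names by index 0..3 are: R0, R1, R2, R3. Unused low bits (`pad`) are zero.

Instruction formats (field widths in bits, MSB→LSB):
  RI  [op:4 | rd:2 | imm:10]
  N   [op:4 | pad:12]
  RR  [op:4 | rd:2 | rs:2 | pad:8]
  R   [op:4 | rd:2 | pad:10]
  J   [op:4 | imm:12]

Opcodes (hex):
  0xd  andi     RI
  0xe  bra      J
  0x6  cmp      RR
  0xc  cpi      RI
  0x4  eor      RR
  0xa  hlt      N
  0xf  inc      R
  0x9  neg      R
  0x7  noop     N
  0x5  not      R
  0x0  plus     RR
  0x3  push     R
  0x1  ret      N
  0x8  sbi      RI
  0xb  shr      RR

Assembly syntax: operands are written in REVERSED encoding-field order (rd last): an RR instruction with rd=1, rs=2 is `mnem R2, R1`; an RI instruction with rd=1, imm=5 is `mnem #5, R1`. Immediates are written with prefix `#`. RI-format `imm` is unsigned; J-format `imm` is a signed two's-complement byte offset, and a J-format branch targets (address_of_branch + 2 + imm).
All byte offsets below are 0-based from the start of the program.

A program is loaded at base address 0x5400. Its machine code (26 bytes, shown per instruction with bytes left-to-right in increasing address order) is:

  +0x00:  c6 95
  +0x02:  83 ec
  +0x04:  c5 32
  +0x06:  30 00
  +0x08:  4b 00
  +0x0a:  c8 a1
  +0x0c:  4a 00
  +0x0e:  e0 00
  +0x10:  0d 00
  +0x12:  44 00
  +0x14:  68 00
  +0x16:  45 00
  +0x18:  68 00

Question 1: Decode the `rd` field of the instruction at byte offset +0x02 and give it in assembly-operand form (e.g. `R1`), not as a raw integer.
R0

off 0x02: read 83 ec as big → 0x83ec
  top 4b → 0x8 → sbi [RI]
  [11:10] rd=0 = R0
  [9:0] imm=1004 = #1004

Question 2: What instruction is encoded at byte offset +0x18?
[18] 68 00 → 0x6800
  opcode bits[15:12]=0x6: cmp/RR
  [11:10] rd=2 = R2
  [9:8] rs=0 = R0

cmp R0, R2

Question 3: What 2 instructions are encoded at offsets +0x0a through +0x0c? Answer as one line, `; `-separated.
cpi #161, R2; eor R2, R2

+0x0a: c8 a1 ⇒ word 0xc8a1 (big)
  top 4b → 0xc → cpi [RI]
  [11:10] rd=2 = R2
  [9:0] imm=161 = #161
+0x0c: 4a 00 ⇒ word 0x4a00 (big)
  top 4b → 0x4 → eor [RR]
  [11:10] rd=2 = R2
  [9:8] rs=2 = R2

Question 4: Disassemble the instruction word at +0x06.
@+06  big-endian(30 00) = 0x3000
  op=0x3000>>12=0x3 ⇒ push (R)
  rd: (w>>10)&0x3=0x0 → R0

push R0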